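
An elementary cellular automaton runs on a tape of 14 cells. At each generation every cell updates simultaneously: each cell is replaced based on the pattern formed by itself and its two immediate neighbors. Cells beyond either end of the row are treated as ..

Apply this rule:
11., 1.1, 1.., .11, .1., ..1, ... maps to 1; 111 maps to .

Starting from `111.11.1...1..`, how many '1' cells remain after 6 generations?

4

1.111111111111
111..........1
1.111111111111  (repeats generation 1; period 2)
generation 6: 111..........1
count of 1: 4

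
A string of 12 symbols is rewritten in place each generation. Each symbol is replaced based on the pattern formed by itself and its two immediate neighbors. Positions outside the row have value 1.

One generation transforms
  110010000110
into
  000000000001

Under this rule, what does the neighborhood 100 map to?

At position 2 the neighborhood is 100; the next row has 0 there.

0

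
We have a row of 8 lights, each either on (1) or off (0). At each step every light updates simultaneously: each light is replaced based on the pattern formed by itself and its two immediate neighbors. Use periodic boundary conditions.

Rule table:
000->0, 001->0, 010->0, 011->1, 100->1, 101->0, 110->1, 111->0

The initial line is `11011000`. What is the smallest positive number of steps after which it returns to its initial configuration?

11011100
11010110
11000110
11100110
10110110
00110110
00110111
10110101
10110001
10111001
10101101
10001101
11001101
01101101
01101100
01101110
01101011
01100011
01110011
01011011
00011011
10011011
11011010
11011000

24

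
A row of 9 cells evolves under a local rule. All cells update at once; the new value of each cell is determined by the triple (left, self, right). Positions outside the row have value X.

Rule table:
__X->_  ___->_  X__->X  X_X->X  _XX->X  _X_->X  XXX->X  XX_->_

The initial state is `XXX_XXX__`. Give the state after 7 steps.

_XXXXXXXX

XX_XXX_X_
X_XXX_XXX
_XXX_XXXX
XXX_XXXXX
XX_XXXXXX
X_XXXXXXX
_XXXXXXXX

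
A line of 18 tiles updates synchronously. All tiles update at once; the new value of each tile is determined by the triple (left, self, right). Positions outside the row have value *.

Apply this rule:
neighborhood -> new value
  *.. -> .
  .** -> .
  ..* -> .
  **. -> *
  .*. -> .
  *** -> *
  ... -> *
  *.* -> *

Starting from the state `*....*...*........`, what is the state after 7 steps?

*.**...*...******.
**.*.*...*..******
***.*..*.....*****
****.....***..****
****.***..**...***
*****.**...*.*..**
******.*.*..*....*

******.*.*..*....*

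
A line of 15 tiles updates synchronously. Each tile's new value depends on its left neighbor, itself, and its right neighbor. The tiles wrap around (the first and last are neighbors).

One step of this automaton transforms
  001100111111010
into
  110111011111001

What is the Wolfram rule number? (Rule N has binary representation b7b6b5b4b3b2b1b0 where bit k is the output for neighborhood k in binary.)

211

position 7: 111 → 1  (bit 7 = 1)
position 3: 110 → 1  (bit 6 = 1)
position 12: 101 → 0  (bit 5 = 0)
position 4: 100 → 1  (bit 4 = 1)
position 2: 011 → 0  (bit 3 = 0)
position 13: 010 → 0  (bit 2 = 0)
position 1: 001 → 1  (bit 1 = 1)
position 0: 000 → 1  (bit 0 = 1)
bits b7..b0 = 11010011 = 211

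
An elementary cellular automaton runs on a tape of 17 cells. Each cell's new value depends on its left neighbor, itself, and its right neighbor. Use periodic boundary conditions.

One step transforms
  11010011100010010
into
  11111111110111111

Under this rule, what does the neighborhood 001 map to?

1

At position 5 the neighborhood is 001; the next row has 1 there.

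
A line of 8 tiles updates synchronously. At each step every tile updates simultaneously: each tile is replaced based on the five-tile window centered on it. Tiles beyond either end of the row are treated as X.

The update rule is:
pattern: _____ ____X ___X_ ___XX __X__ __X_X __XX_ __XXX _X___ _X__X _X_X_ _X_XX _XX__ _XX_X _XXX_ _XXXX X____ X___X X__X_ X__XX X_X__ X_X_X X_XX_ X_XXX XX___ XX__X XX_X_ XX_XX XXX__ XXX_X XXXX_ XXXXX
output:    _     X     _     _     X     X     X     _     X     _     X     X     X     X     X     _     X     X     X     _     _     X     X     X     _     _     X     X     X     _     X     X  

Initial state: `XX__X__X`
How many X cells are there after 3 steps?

6

XX_XX___
X_XXX_X_
_XXX_XXX
count of X: 6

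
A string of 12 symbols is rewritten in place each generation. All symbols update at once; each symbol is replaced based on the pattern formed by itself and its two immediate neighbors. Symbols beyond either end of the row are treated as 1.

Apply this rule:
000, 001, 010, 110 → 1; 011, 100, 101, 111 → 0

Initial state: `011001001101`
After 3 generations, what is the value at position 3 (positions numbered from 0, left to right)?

001011010100
011001010101
001011010100
position 3 holds 0

0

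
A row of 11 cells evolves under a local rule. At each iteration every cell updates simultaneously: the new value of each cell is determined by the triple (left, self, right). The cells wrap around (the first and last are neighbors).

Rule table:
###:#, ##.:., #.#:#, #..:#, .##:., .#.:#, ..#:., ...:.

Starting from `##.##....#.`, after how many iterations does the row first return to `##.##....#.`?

iteration 1: ..#..#...##
iteration 2: #.##.##....
iteration 3: ##..#..#...
iteration 4: ..#.##.##..
iteration 5: ..##..#..#.
iteration 6: ....#.##.##
iteration 7: #...##..#..
iteration 8: ##....#.##.
iteration 9: ..#...##..#
iteration 10: #.##....#.#
iteration 11: .#..#...##.
iteration 12: .##.##....#
iteration 13: #..#..#...#
iteration 14: .#.##.##...
iteration 15: .##..#..#..
iteration 16: ...#.##.##.
iteration 17: ...##..#..#
iteration 18: #....#.##.#
iteration 19: .#...##..#.
iteration 20: .##....#.##
iteration 21: #..#...##..
iteration 22: ##.##....#.

22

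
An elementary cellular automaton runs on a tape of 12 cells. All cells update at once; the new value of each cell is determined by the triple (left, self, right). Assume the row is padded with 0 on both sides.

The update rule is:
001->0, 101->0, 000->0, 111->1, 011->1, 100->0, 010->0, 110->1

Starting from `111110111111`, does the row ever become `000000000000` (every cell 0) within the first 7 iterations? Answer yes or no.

no

iteration 1: 111110111111  (fixed point — unchanged through iteration 7)
iteration 7 is 111110111111, still not uniform 0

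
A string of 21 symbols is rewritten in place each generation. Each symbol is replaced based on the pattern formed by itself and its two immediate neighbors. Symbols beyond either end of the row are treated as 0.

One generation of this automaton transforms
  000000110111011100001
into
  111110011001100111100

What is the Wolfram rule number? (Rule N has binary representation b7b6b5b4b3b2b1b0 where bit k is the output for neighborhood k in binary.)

113

position 10: 111 → 0  (bit 7 = 0)
position 7: 110 → 1  (bit 6 = 1)
position 8: 101 → 1  (bit 5 = 1)
position 16: 100 → 1  (bit 4 = 1)
position 6: 011 → 0  (bit 3 = 0)
position 20: 010 → 0  (bit 2 = 0)
position 5: 001 → 0  (bit 1 = 0)
position 0: 000 → 1  (bit 0 = 1)
bits b7..b0 = 01110001 = 113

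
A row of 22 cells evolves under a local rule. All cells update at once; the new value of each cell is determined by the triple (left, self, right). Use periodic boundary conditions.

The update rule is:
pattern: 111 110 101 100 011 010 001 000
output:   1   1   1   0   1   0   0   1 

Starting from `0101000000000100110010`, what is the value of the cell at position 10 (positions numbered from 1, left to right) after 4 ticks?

0010011111110000110000
1000011111110110110111
1011011111111111111111
1111111111111111111111
position 10 holds 1

1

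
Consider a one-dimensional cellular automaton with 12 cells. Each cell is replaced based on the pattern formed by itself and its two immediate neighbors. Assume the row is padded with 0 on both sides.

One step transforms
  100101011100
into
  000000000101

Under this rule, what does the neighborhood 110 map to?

At position 9 the neighborhood is 110; the next row has 1 there.

1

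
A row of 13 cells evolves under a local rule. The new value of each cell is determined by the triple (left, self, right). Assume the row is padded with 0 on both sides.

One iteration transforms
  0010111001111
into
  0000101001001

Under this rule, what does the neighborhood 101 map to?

At position 3 the neighborhood is 101; the next row has 0 there.

0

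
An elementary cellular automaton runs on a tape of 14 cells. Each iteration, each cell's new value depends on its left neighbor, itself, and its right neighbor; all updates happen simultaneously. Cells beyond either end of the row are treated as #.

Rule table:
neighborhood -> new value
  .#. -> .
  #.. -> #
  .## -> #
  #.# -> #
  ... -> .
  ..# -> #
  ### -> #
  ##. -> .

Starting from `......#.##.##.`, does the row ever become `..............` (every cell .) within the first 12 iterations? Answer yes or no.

no

#....#.##.##.#
.#..#.##.##.##
#.##.##.##.###
.##.##.##.####
##.##.##.#####
#.##.##.######
.##.##.#######
##.##.########
#.##.#########
.##.##########
##.###########
#.############
iteration 12 is #.############, still not uniform .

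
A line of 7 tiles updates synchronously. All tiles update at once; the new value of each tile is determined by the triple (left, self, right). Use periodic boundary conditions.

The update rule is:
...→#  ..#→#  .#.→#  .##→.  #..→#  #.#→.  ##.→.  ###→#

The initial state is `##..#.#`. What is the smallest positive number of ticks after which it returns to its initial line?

tick 1: #.###..
tick 2: #..#.##
tick 3: .###..#
tick 4: ..#.###
tick 5: ###..#.
tick 6: .#.###.
tick 7: ##..#.#

7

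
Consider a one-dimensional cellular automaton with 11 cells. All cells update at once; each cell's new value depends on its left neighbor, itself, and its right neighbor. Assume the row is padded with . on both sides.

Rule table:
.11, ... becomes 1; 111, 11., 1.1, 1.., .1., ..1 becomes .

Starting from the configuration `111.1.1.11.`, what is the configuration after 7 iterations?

..111...1..

1.......1..
..11111...1
1.1.....1..
....111...1
111.1...1..
1.....1...1
..111...1..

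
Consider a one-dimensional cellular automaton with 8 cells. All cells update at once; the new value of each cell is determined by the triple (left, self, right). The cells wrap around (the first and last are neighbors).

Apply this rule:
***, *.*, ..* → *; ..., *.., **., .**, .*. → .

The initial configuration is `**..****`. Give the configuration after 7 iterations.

iteration 1: *..*.***
iteration 2: ..*.*.**
iteration 3: .*.*.*..
iteration 4: *.*.*...
iteration 5: .*.*...*
iteration 6: *.*...*.
iteration 7: .*...*.*

.*...*.*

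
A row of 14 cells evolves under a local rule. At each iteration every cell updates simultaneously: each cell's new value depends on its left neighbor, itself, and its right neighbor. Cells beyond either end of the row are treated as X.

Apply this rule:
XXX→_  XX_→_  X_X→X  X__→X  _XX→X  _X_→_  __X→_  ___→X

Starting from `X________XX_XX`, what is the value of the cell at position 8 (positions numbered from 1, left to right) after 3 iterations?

_

iteration 1: _XXXXXXX_X_XX_
iteration 2: XX______X_XX_X
iteration 3: __XXXXX__XX_XX
position 8 holds _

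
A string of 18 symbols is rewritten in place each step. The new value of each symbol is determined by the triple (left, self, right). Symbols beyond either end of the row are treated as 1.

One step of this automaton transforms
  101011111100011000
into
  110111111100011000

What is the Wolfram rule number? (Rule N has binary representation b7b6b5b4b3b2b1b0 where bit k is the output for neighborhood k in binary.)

232

position 5: 111 → 1  (bit 7 = 1)
position 0: 110 → 1  (bit 6 = 1)
position 1: 101 → 1  (bit 5 = 1)
position 10: 100 → 0  (bit 4 = 0)
position 4: 011 → 1  (bit 3 = 1)
position 2: 010 → 0  (bit 2 = 0)
position 12: 001 → 0  (bit 1 = 0)
position 11: 000 → 0  (bit 0 = 0)
bits b7..b0 = 11101000 = 232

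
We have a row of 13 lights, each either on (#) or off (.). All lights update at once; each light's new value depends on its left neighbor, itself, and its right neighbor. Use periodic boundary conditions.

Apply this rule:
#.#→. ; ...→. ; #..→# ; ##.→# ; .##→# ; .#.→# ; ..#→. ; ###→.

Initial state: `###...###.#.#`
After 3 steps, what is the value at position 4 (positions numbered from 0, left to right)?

#

..##..#.#.#.#
#.###.#.#.#.#
#.#.#.#.#.#.#
position 4 holds #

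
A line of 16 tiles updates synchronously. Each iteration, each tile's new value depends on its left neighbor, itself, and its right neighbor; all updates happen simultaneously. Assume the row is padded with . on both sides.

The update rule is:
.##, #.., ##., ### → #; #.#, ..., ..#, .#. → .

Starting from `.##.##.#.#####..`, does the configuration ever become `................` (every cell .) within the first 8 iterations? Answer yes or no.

no

iteration 1: .##.##...######.
iteration 2: .##.###..#######
iteration 3: .##.####.#######
iteration 4: .##.####.#######  (fixed point — unchanged through iteration 8)
iteration 8 is .##.####.#######, still not uniform .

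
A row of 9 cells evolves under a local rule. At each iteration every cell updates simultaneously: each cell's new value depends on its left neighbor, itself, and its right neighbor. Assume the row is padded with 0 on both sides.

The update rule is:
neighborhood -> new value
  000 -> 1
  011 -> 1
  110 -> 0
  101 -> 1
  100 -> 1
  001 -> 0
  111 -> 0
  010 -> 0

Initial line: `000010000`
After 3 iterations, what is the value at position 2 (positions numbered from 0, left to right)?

111001111
100101000
010010111
position 2 holds 0

0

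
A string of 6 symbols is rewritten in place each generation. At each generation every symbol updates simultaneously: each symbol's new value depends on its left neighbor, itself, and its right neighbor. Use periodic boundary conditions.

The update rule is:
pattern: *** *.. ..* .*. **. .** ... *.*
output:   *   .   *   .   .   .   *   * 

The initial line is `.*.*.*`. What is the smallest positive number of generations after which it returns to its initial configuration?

2

*.*.*.
.*.*.*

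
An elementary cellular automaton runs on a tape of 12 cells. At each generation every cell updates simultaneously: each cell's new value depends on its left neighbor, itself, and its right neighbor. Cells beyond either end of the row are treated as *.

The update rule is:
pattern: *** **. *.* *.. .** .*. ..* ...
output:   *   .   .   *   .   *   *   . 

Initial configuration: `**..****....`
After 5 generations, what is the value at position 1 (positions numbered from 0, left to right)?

*.**.**.*..*
........***.
*......*.*..
.*....**.***
.**..*....**
position 1 holds *

*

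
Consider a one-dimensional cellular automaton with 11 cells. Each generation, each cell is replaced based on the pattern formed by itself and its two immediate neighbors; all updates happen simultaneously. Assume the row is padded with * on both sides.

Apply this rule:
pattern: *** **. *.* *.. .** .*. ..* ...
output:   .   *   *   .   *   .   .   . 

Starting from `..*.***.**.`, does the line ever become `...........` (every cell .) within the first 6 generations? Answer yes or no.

yes

...**.*****
...****....
...*..*....
...........
all cells are . at generation 4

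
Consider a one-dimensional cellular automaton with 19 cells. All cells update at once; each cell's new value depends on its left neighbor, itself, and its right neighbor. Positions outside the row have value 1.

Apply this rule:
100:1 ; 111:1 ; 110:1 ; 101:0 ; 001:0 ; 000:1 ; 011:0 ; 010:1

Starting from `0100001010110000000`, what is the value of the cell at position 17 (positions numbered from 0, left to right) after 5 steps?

0111101010011111110
0011101011001111110
1001101001100111110
1100101100110011110
1110100110011001110
position 17 holds 1

1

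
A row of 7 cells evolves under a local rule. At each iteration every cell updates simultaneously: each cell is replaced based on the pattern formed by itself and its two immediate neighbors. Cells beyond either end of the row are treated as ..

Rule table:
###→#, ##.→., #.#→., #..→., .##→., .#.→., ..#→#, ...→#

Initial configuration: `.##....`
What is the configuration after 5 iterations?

###.##.

iteration 1: #...###
iteration 2: ..##.#.
iteration 3: ##.....
iteration 4: ...####
iteration 5: ###.##.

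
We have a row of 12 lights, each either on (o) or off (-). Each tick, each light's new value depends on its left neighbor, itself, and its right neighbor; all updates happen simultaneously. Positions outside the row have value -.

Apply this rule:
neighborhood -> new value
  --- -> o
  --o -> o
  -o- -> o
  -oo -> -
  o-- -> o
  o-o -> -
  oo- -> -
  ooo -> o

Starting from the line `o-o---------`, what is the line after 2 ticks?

o--oooooooo-

o-oooooooooo
o--oooooooo-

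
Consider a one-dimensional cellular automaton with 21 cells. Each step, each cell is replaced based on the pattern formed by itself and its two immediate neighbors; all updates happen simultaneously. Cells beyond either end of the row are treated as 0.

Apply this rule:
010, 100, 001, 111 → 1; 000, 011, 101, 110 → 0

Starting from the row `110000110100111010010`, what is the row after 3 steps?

001001000111010011111
011111101010011101110
101111001011101000101

101111001011101000101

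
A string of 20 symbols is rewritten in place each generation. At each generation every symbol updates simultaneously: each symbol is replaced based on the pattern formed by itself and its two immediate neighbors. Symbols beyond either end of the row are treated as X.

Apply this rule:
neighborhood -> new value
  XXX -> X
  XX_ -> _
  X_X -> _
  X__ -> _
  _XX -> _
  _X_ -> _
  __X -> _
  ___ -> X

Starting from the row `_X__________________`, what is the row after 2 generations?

_X__XXXXXXXXXXXXXX__

___XXXXXXXXXXXXXXXX_
_X__XXXXXXXXXXXXXX__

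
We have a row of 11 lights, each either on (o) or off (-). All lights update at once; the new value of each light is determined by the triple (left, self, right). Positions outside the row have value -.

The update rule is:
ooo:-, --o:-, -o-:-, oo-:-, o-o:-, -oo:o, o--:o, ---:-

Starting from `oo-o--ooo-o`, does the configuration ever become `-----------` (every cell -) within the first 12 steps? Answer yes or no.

yes

o---o-o----
-o-----o---
--o-----o--
---o-----o-
----o-----o
-----o-----
------o----
-------o---
--------o--
---------o-
----------o
-----------
all cells are - at step 12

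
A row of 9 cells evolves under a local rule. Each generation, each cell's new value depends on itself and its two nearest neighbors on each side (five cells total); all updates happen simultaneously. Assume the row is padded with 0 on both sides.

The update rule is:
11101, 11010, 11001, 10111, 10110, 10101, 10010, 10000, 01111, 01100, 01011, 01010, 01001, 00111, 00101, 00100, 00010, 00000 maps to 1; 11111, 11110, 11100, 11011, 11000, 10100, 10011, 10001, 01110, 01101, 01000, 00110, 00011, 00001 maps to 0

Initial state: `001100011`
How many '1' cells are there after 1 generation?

generation 1: 000100001
count of 1: 2

2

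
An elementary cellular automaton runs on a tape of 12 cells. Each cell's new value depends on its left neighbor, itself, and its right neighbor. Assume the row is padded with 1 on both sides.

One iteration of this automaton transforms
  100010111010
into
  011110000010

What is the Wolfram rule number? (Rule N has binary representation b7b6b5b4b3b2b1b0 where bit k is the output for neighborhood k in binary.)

position 7: 111 → 0  (bit 7 = 0)
position 0: 110 → 0  (bit 6 = 0)
position 5: 101 → 0  (bit 5 = 0)
position 1: 100 → 1  (bit 4 = 1)
position 6: 011 → 0  (bit 3 = 0)
position 4: 010 → 1  (bit 2 = 1)
position 3: 001 → 1  (bit 1 = 1)
position 2: 000 → 1  (bit 0 = 1)
bits b7..b0 = 00010111 = 23

23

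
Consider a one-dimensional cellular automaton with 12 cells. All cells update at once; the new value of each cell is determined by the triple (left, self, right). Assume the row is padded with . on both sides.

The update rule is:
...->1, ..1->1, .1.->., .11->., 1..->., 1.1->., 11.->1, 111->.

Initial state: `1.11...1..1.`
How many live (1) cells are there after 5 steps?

5

step 1: ...1.11..1..
step 2: 111...1.1..1
step 3: ..1.11....1.
step 4: 11...1.111..
step 5: .1.11....1.1
count of 1: 5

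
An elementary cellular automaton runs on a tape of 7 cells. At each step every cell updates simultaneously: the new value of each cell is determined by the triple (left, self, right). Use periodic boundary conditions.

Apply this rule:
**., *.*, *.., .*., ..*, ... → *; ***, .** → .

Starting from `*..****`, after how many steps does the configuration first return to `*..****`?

14

***....
..*****
**....*
.*****.
*....**
*****..
....***
****..*
...***.
***..**
..***..
**..***
.***...
*..****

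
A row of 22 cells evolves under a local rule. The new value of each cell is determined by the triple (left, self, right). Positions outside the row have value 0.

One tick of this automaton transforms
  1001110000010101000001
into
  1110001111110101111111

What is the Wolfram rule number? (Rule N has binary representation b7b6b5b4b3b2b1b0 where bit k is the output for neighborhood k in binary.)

23

position 4: 111 → 0  (bit 7 = 0)
position 5: 110 → 0  (bit 6 = 0)
position 12: 101 → 0  (bit 5 = 0)
position 1: 100 → 1  (bit 4 = 1)
position 3: 011 → 0  (bit 3 = 0)
position 0: 010 → 1  (bit 2 = 1)
position 2: 001 → 1  (bit 1 = 1)
position 7: 000 → 1  (bit 0 = 1)
bits b7..b0 = 00010111 = 23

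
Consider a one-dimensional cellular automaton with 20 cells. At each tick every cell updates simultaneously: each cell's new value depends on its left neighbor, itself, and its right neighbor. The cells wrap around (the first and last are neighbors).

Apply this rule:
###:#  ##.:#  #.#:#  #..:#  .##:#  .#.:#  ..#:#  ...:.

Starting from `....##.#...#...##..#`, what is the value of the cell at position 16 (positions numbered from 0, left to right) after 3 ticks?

#

tick 1: #..######.###.######
tick 2: ####################
tick 3: ####################
position 16 holds #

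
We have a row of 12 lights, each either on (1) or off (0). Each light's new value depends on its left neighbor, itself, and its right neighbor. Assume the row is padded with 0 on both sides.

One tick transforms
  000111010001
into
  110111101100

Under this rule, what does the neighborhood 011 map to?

At position 3 the neighborhood is 011; the next row has 1 there.

1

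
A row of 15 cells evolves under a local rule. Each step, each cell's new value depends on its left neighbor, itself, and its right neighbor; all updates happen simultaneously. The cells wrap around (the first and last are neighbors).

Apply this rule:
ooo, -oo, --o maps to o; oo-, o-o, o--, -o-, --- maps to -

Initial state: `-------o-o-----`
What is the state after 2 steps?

-----o---------

------o--------
-----o---------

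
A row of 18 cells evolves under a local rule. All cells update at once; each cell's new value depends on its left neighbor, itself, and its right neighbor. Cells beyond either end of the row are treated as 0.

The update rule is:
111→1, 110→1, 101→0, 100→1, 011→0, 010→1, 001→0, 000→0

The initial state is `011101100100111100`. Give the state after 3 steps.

001100110110011110
000110010011001111
000011011001100111

000011011001100111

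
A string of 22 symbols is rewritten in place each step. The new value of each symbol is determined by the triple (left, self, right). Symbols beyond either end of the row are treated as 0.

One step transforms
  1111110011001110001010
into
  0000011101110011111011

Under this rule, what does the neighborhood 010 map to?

1

At position 18 the neighborhood is 010; the next row has 1 there.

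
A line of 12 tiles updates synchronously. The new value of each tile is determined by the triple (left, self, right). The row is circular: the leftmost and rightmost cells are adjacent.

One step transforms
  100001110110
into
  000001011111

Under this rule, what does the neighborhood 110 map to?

At position 7 the neighborhood is 110; the next row has 1 there.

1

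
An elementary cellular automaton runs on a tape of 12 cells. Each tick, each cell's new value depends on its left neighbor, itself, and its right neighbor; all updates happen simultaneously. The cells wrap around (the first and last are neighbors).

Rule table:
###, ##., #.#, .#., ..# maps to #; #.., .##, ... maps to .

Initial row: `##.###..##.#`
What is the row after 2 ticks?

tick 1: ###.##.#.##.
tick 2: .###.####.##

.###.####.##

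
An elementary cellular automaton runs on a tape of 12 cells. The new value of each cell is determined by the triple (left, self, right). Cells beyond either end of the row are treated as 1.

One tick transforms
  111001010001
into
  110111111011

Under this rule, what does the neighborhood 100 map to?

1

At position 3 the neighborhood is 100; the next row has 1 there.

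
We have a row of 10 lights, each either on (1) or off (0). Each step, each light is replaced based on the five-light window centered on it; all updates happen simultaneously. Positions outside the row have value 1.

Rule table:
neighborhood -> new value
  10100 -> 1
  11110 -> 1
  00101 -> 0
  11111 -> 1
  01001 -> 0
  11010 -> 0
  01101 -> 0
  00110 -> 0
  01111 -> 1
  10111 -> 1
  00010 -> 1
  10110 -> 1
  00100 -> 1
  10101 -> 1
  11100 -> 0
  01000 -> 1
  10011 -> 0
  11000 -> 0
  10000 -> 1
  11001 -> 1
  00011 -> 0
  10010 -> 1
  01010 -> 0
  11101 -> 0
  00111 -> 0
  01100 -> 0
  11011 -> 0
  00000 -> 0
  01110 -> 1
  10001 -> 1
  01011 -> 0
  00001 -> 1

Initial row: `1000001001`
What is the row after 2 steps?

1100110010

step 1: 0010111000
step 2: 1100110010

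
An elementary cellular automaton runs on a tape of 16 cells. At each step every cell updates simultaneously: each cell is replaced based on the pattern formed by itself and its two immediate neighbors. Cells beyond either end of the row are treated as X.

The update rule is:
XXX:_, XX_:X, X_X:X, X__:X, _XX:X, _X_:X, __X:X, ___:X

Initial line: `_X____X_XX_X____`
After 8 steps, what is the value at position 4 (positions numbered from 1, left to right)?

_

XXXXXXXXXXXXXXXX
________________
XXXXXXXXXXXXXXXX  (repeats step 1; period 2)
step 8: ________________
position 4 holds _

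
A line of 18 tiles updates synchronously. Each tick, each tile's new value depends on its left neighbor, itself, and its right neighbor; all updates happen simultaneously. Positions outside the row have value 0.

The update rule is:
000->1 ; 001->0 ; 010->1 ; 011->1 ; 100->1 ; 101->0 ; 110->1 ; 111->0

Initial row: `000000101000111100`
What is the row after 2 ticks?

tick 1: 111110101110100111
tick 2: 100010101010110101

100010101010110101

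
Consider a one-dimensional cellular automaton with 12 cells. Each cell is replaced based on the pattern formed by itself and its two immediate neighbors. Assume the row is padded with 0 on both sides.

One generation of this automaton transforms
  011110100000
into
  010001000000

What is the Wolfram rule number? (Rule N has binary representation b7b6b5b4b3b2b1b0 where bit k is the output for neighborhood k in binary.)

40

position 2: 111 → 0  (bit 7 = 0)
position 4: 110 → 0  (bit 6 = 0)
position 5: 101 → 1  (bit 5 = 1)
position 7: 100 → 0  (bit 4 = 0)
position 1: 011 → 1  (bit 3 = 1)
position 6: 010 → 0  (bit 2 = 0)
position 0: 001 → 0  (bit 1 = 0)
position 8: 000 → 0  (bit 0 = 0)
bits b7..b0 = 00101000 = 40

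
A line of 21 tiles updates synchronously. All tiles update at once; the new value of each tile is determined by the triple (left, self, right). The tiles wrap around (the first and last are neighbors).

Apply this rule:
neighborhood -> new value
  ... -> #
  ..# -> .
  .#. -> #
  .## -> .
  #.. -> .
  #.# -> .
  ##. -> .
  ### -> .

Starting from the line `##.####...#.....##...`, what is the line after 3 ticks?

........#.#.###....#.

........#.#.###....#.
#######.#.#.....##.#.
........#.#.###....#.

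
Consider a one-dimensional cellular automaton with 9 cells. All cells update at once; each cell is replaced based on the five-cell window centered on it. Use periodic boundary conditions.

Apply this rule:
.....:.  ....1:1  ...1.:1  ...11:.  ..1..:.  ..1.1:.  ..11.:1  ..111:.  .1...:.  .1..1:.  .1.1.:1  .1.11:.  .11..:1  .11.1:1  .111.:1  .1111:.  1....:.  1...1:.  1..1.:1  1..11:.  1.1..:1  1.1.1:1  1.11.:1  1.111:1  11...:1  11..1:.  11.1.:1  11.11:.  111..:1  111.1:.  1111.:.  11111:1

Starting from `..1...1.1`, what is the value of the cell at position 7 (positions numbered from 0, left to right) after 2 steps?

.1...1.11
11..1..11
position 7 holds 1

1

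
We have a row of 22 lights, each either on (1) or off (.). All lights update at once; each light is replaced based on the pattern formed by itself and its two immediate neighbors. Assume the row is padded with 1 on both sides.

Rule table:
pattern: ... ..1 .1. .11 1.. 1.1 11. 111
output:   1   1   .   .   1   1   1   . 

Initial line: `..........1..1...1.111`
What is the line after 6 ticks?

.......11.11..11.11111

1111111111.11.111.1...
.........11.11..11.111
111111111.11.111.11...
........11.11..11.1111
11111111.11.111.11....
.......11.11..11.11111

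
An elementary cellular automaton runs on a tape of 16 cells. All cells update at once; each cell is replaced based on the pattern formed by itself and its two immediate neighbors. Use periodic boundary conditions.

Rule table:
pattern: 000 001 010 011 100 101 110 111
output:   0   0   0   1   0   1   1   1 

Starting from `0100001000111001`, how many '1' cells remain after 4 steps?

3

1000000000111000
0000000000111000
0000000000111000  (fixed point — unchanged through step 4)
count of 1: 3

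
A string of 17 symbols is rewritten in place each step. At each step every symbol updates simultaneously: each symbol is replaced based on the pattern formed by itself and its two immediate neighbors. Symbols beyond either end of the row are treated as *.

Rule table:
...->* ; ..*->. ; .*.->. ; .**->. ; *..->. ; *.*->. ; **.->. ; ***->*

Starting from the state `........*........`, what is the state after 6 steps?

.******...******.
..****..*..****..
...**.......**...
.*....*****....*.
...**..***..**...
.*......*......*.

.*......*......*.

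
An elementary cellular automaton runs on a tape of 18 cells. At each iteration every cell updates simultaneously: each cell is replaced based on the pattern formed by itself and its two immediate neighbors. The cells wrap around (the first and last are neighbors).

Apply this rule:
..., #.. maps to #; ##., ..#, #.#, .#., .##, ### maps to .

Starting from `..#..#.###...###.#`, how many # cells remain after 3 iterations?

iteration 1: #..#......##......
iteration 2: .#..#####...#####.
iteration 3: ..#......##......#
count of #: 4

4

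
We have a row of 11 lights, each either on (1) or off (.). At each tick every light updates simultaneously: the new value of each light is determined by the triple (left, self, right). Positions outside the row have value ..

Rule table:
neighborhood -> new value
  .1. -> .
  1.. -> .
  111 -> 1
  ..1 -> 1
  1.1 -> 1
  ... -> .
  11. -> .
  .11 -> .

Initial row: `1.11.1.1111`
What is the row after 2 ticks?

.1..1.1.11.
1..1.1.1...

1..1.1.1...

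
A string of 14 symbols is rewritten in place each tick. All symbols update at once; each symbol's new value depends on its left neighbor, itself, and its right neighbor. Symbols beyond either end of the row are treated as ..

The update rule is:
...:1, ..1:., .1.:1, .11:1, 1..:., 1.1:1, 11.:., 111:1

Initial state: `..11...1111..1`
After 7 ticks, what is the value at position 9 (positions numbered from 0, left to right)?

1.1..1.111...1
111..1111..1.1
11...111...111
1..1.11..1.11.
1..111...111..
1..11..1.11..1
1..1...111...1
position 9 holds 1

1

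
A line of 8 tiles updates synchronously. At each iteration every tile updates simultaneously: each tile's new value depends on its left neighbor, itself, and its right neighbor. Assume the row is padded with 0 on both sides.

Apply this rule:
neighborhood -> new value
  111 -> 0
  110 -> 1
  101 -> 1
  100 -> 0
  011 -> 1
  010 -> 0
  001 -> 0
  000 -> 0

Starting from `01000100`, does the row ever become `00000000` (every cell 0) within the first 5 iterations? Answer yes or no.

00000000
all cells are 0 at iteration 1

yes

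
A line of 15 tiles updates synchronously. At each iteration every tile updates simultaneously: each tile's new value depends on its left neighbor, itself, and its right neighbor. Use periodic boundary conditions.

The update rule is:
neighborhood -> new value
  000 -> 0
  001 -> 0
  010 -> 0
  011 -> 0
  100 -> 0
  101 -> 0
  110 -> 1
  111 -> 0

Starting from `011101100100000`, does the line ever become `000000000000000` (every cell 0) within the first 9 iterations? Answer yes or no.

000100100000000
000000000000000
all cells are 0 at iteration 2

yes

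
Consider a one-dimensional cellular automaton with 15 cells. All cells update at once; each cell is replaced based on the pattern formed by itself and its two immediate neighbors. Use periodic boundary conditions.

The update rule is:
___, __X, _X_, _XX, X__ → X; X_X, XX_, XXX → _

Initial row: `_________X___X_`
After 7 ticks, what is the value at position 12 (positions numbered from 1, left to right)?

X

XXXXXXXXXXXXXXX
_______________
XXXXXXXXXXXXXXX  (repeats tick 1; period 2)
tick 7: XXXXXXXXXXXXXXX
position 12 holds X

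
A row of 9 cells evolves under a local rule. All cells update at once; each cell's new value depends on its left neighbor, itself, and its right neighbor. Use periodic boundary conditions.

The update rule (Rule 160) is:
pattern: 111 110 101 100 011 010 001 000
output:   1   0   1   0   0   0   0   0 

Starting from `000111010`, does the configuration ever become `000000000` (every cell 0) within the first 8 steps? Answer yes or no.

yes

000010100
000001000
000000000
all cells are 0 at step 3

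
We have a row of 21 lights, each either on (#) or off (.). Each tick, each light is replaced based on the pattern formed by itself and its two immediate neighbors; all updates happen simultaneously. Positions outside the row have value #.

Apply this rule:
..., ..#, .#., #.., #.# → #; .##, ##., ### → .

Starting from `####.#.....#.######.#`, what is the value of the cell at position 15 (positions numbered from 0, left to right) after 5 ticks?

tick 1: ....#########......#.
tick 2: ####.........########
tick 3: ....#########........
tick 4: ####.........########  (repeats tick 2; period 2)
tick 5: ....#########........
position 15 holds .

.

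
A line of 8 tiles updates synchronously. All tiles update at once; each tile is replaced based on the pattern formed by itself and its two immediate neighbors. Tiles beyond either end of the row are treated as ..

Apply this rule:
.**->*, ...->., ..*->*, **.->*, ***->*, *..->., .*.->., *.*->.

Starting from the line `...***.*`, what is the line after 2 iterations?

..****..
.*****..

.*****..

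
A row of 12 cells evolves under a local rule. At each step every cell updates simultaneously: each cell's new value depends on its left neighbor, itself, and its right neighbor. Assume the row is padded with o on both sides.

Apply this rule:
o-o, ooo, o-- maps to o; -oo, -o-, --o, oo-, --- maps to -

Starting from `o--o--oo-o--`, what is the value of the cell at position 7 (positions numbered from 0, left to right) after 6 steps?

-

-o--o---o-o-
o-o--o---o-o
-o-o--o---o-
o-o-o--o---o
-o-o-o--o---
o-o-o-o--o--
position 7 holds -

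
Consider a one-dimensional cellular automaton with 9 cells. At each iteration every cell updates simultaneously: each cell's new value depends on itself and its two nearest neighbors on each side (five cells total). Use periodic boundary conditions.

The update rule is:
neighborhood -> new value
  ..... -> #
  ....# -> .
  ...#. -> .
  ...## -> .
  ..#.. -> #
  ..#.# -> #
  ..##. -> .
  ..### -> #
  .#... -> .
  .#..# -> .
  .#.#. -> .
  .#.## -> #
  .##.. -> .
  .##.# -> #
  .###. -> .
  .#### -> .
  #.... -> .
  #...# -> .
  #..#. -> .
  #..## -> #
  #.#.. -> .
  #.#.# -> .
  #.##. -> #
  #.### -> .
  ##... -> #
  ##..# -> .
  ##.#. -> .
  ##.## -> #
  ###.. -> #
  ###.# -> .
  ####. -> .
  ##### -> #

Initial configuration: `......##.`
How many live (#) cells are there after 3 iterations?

2

.###....#
#..##...#
..#..#...
count of #: 2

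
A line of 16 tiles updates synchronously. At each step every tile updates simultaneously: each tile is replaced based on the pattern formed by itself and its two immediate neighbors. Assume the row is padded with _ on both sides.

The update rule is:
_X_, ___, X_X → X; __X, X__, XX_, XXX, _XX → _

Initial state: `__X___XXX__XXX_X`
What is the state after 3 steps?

_____X________XX

step 1: X_X_X_________XX
step 2: XXXXX_XXXXXXX___
step 3: _____X________XX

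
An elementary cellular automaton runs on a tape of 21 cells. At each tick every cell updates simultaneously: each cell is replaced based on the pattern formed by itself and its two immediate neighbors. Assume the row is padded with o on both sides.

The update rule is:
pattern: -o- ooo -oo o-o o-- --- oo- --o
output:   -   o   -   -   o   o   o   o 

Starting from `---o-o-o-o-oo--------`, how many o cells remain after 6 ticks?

20

tick 1: ooo---------ooooooooo
tick 2: oooooooooooo-oooooooo
tick 3: oooooooooooo--ooooooo
tick 4: oooooooooooooo-oooooo
tick 5: oooooooooooooo--ooooo
tick 6: oooooooooooooooo-oooo
count of o: 20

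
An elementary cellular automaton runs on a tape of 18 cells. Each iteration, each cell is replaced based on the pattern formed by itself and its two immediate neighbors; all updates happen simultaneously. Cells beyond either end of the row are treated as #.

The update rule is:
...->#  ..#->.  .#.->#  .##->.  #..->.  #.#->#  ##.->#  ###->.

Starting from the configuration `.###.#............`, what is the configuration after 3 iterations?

iteration 1: #..###.##########.
iteration 2: #....##.........##
iteration 3: #.##..#.#######...

#.##..#.#######...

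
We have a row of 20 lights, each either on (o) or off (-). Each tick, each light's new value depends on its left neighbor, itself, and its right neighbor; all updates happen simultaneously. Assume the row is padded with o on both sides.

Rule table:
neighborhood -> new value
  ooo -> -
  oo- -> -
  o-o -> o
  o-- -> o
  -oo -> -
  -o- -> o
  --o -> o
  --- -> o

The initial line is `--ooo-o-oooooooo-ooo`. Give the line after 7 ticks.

oo---ooo------------

oo---ooo--------o---
--ooo---oooooooooooo
oo---ooo------------
--ooo---oooooooooooo  (repeats tick 2; period 2)
tick 7: oo---ooo------------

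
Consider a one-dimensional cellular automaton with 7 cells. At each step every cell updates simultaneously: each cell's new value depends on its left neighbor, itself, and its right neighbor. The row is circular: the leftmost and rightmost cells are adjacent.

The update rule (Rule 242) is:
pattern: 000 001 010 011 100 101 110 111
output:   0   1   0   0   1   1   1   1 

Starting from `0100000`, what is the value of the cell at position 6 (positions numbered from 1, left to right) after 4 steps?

1010000
0101001
1010110
0101011
position 6 holds 1

1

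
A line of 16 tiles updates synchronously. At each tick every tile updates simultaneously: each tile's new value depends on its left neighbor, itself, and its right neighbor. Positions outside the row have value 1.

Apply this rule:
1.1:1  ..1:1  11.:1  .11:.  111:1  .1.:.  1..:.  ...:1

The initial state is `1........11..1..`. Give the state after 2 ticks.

tick 1: 1.1111111.1.1..1
tick 2: 11.1111111.1..1.

11.1111111.1..1.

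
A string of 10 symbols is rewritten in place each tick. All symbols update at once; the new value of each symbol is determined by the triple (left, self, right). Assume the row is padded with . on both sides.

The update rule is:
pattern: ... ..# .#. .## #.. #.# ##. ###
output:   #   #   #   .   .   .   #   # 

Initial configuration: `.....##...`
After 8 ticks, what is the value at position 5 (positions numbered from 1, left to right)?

#####.#.##
.####.#..#
#.###.#.##
#..##.#..#
#.#.#.#.##
#.#.#.#..#
#.#.#.#.##  (repeats tick 5; period 2)
tick 8: #.#.#.#..#
position 5 holds #

#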